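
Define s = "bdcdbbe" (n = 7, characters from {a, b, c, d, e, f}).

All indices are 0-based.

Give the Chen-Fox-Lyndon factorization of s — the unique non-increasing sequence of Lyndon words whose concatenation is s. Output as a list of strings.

emit factor 1: 'bdcd' (i=0, period=4)
emit factor 2: 'bbe' (i=4, period=3)

["bdcd", "bbe"]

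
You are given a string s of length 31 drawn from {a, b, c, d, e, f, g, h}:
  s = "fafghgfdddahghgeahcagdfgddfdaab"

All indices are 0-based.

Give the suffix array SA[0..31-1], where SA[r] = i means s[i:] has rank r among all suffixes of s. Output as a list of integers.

sorted suffixes:
  #0 SA[0]=28  'aab'
  #1 SA[1]=29  'ab'
  #2 SA[2]=1  'afghgfdddahghgeahcagdfgddfdaab'
  #3 SA[3]=19  'agdfgddfdaab'
  #4 SA[4]=16  'ahcagdfgddfdaab'
  #5 SA[5]=10  'ahghgeahcagdfgddfdaab'
  #6 SA[6]=30  'b'
  #7 SA[7]=18  'cagdfgddfdaab'
  #8 SA[8]=27  'daab'
  #9 SA[9]=9  'dahghgeahcagdfgddfdaab'
  #10 SA[10]=8  'ddahghgeahcagdfgddfdaab'
  #11 SA[11]=7  'dddahghgeahcagdfgddfdaab'
  #12 SA[12]=24  'ddfdaab'
  #13 SA[13]=25  'dfdaab'
  #14 SA[14]=21  'dfgddfdaab'
  #15 SA[15]=15  'eahcagdfgddfdaab'
  #16 SA[16]=0  'fafghgfdddahghgeahcagdfgddfdaab'
  #17 SA[17]=26  'fdaab'
  #18 SA[18]=6  'fdddahghgeahcagdfgddfdaab'
  #19 SA[19]=22  'fgddfdaab'
  #20 SA[20]=2  'fghgfdddahghgeahcagdfgddfdaab'
  #21 SA[21]=23  'gddfdaab'
  #22 SA[22]=20  'gdfgddfdaab'
  #23 SA[23]=14  'geahcagdfgddfdaab'
  #24 SA[24]=5  'gfdddahghgeahcagdfgddfdaab'
  #25 SA[25]=12  'ghgeahcagdfgddfdaab'
  #26 SA[26]=3  'ghgfdddahghgeahcagdfgddfdaab'
  #27 SA[27]=17  'hcagdfgddfdaab'
  #28 SA[28]=13  'hgeahcagdfgddfdaab'
  #29 SA[29]=4  'hgfdddahghgeahcagdfgddfdaab'
  #30 SA[30]=11  'hghgeahcagdfgddfdaab'

[28, 29, 1, 19, 16, 10, 30, 18, 27, 9, 8, 7, 24, 25, 21, 15, 0, 26, 6, 22, 2, 23, 20, 14, 5, 12, 3, 17, 13, 4, 11]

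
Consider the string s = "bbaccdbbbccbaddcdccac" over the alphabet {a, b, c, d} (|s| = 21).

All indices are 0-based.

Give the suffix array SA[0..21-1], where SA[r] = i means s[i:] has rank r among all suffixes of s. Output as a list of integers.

sorted suffixes:
  #0 SA[0]=19  'ac'
  #1 SA[1]=2  'accdbbbccbaddcdccac'
  #2 SA[2]=12  'addcdccac'
  #3 SA[3]=1  'baccdbbbccbaddcdccac'
  #4 SA[4]=11  'baddcdccac'
  #5 SA[5]=0  'bbaccdbbbccbaddcdccac'
  #6 SA[6]=6  'bbbccbaddcdccac'
  #7 SA[7]=7  'bbccbaddcdccac'
  #8 SA[8]=8  'bccbaddcdccac'
  #9 SA[9]=20  'c'
  #10 SA[10]=18  'cac'
  #11 SA[11]=10  'cbaddcdccac'
  #12 SA[12]=17  'ccac'
  #13 SA[13]=9  'ccbaddcdccac'
  #14 SA[14]=3  'ccdbbbccbaddcdccac'
  #15 SA[15]=4  'cdbbbccbaddcdccac'
  #16 SA[16]=15  'cdccac'
  #17 SA[17]=5  'dbbbccbaddcdccac'
  #18 SA[18]=16  'dccac'
  #19 SA[19]=14  'dcdccac'
  #20 SA[20]=13  'ddcdccac'

[19, 2, 12, 1, 11, 0, 6, 7, 8, 20, 18, 10, 17, 9, 3, 4, 15, 5, 16, 14, 13]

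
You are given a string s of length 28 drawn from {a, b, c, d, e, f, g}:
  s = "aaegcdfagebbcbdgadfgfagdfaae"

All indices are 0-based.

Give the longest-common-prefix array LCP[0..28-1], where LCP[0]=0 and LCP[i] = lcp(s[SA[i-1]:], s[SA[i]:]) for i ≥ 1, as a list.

rank→(start, suffix):
  0 → (25, 'aae')
  1 → (0, 'aaegcdfagebbcbdgadfgfagdfaae')
  2 → (16, 'adfgfagdfaae')
  3 → (26, 'ae')
  4 → (1, 'aegcdfagebbcbdgadfgfagdfaae')
  5 → (21, 'agdfaae')
  6 → (7, 'agebbcbdgadfgfagdfaae')
  7 → (10, 'bbcbdgadfgfagdfaae')
  8 → (11, 'bcbdgadfgfagdfaae')
  9 → (13, 'bdgadfgfagdfaae')
  10 → (12, 'cbdgadfgfagdfaae')
  11 → (4, 'cdfagebbcbdgadfgfagdfaae')
  12 → (23, 'dfaae')
  13 → (5, 'dfagebbcbdgadfgfagdfaae')
  14 → (17, 'dfgfagdfaae')
  15 → (14, 'dgadfgfagdfaae')
  16 → (27, 'e')
  17 → (9, 'ebbcbdgadfgfagdfaae')
  18 → (2, 'egcdfagebbcbdgadfgfagdfaae')
  19 → (24, 'faae')
  20 → (20, 'fagdfaae')
  21 → (6, 'fagebbcbdgadfgfagdfaae')
  22 → (18, 'fgfagdfaae')
  23 → (15, 'gadfgfagdfaae')
  24 → (3, 'gcdfagebbcbdgadfgfagdfaae')
  25 → (22, 'gdfaae')
  26 → (8, 'gebbcbdgadfgfagdfaae')
  27 → (19, 'gfagdfaae')

SA = [25, 0, 16, 26, 1, 21, 7, 10, 11, 13, 12, 4, 23, 5, 17, 14, 27, 9, 2, 24, 20, 6, 18, 15, 3, 22, 8, 19]
i: (SA[i-1],SA[i]) lcp shared
  1: (25,0) 3 'aae'
  2: (0,16) 1 'a'
  3: (16,26) 1 'a'
  4: (26,1) 2 'ae'
  5: (1,21) 1 'a'
  6: (21,7) 2 'ag'
  7: (7,10) 0 ''
  8: (10,11) 1 'b'
  9: (11,13) 1 'b'
  10: (13,12) 0 ''
  11: (12,4) 1 'c'
  12: (4,23) 0 ''
  13: (23,5) 3 'dfa'
  14: (5,17) 2 'df'
  15: (17,14) 1 'd'
  16: (14,27) 0 ''
  17: (27,9) 1 'e'
  18: (9,2) 1 'e'
  19: (2,24) 0 ''
  20: (24,20) 2 'fa'
  21: (20,6) 3 'fag'
  22: (6,18) 1 'f'
  23: (18,15) 0 ''
  24: (15,3) 1 'g'
  25: (3,22) 1 'g'
  26: (22,8) 1 'g'
  27: (8,19) 1 'g'

[0, 3, 1, 1, 2, 1, 2, 0, 1, 1, 0, 1, 0, 3, 2, 1, 0, 1, 1, 0, 2, 3, 1, 0, 1, 1, 1, 1]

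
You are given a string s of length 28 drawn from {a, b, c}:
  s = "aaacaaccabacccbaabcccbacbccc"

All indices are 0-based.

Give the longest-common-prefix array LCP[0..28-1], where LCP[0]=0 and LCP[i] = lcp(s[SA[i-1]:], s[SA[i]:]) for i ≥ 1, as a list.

rank→(start, suffix):
  0 → (0, 'aaacaaccabacccbaabcccbacbccc')
  1 → (15, 'aabcccbacbccc')
  2 → (1, 'aacaaccabacccbaabcccbacbccc')
  3 → (4, 'aaccabacccbaabcccbacbccc')
  4 → (8, 'abacccbaabcccbacbccc')
  5 → (16, 'abcccbacbccc')
  6 → (2, 'acaaccabacccbaabcccbacbccc')
  7 → (22, 'acbccc')
  8 → (5, 'accabacccbaabcccbacbccc')
  9 → (10, 'acccbaabcccbacbccc')
  10 → (14, 'baabcccbacbccc')
  11 → (21, 'bacbccc')
  12 → (9, 'bacccbaabcccbacbccc')
  13 → (24, 'bccc')
  14 → (17, 'bcccbacbccc')
  15 → (27, 'c')
  16 → (3, 'caaccabacccbaabcccbacbccc')
  17 → (7, 'cabacccbaabcccbacbccc')
  18 → (13, 'cbaabcccbacbccc')
  19 → (20, 'cbacbccc')
  20 → (23, 'cbccc')
  21 → (26, 'cc')
  22 → (6, 'ccabacccbaabcccbacbccc')
  23 → (12, 'ccbaabcccbacbccc')
  24 → (19, 'ccbacbccc')
  25 → (25, 'ccc')
  26 → (11, 'cccbaabcccbacbccc')
  27 → (18, 'cccbacbccc')

SA = [0, 15, 1, 4, 8, 16, 2, 22, 5, 10, 14, 21, 9, 24, 17, 27, 3, 7, 13, 20, 23, 26, 6, 12, 19, 25, 11, 18]
rank  pair      lcp
   1  s[0:],s[15:]  2  'aa'
   2  s[15:],s[1:]  2  'aa'
   3  s[1:],s[4:]  3  'aac'
   4  s[4:],s[8:]  1  'a'
   5  s[8:],s[16:]  2  'ab'
   6  s[16:],s[2:]  1  'a'
   7  s[2:],s[22:]  2  'ac'
   8  s[22:],s[5:]  2  'ac'
   9  s[5:],s[10:]  3  'acc'
  10  s[10:],s[14:]  0  ''
  11  s[14:],s[21:]  2  'ba'
  12  s[21:],s[9:]  3  'bac'
  13  s[9:],s[24:]  1  'b'
  14  s[24:],s[17:]  4  'bccc'
  15  s[17:],s[27:]  0  ''
  16  s[27:],s[3:]  1  'c'
  17  s[3:],s[7:]  2  'ca'
  18  s[7:],s[13:]  1  'c'
  19  s[13:],s[20:]  3  'cba'
  20  s[20:],s[23:]  2  'cb'
  21  s[23:],s[26:]  1  'c'
  22  s[26:],s[6:]  2  'cc'
  23  s[6:],s[12:]  2  'cc'
  24  s[12:],s[19:]  4  'ccba'
  25  s[19:],s[25:]  2  'cc'
  26  s[25:],s[11:]  3  'ccc'
  27  s[11:],s[18:]  5  'cccba'

[0, 2, 2, 3, 1, 2, 1, 2, 2, 3, 0, 2, 3, 1, 4, 0, 1, 2, 1, 3, 2, 1, 2, 2, 4, 2, 3, 5]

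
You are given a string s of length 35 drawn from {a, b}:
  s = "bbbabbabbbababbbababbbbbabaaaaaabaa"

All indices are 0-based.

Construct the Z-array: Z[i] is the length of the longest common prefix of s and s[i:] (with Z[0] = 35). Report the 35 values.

[35, 2, 1, 0, 2, 1, 0, 5, 2, 1, 0, 1, 0, 5, 2, 1, 0, 1, 0, 3, 3, 5, 2, 1, 0, 1, 0, 0, 0, 0, 0, 0, 1, 0, 0]

Z[0]=35
i=1: outside box; Z[1]=2 extend→box=[1,3)
i=2: min(r-i=1, Z[1]=2)=1; Z[2]=1
i=3: outside box; Z[3]=0
i=4: outside box; Z[4]=2 extend→box=[4,6)
i=5: min(r-i=1, Z[1]=2)=1; Z[5]=1
i=6: outside box; Z[6]=0
i=7: outside box; Z[7]=5 extend→box=[7,12)
i=8: min(r-i=4, Z[1]=2)=2; Z[8]=2
i=9: min(r-i=3, Z[2]=1)=1; Z[9]=1
i=10: min(r-i=2, Z[3]=0)=0; Z[10]=0
i=11: min(r-i=1, Z[4]=2)=1; Z[11]=1
i=12: outside box; Z[12]=0
i=13: outside box; Z[13]=5 extend→box=[13,18)
i=14: min(r-i=4, Z[1]=2)=2; Z[14]=2
i=15: min(r-i=3, Z[2]=1)=1; Z[15]=1
i=16: min(r-i=2, Z[3]=0)=0; Z[16]=0
i=17: min(r-i=1, Z[4]=2)=1; Z[17]=1
i=18: outside box; Z[18]=0
i=19: outside box; Z[19]=3 extend→box=[19,22)
i=20: min(r-i=2, Z[1]=2)=2; Z[20]=3 extend→box=[20,23)
i=21: min(r-i=2, Z[1]=2)=2; Z[21]=5 extend→box=[21,26)
i=22: min(r-i=4, Z[1]=2)=2; Z[22]=2
i=23: min(r-i=3, Z[2]=1)=1; Z[23]=1
i=24: min(r-i=2, Z[3]=0)=0; Z[24]=0
i=25: min(r-i=1, Z[4]=2)=1; Z[25]=1
i=26: outside box; Z[26]=0
i=27: outside box; Z[27]=0
i=28: outside box; Z[28]=0
i=29: outside box; Z[29]=0
i=30: outside box; Z[30]=0
i=31: outside box; Z[31]=0
i=32: outside box; Z[32]=1 extend→box=[32,33)
i=33: outside box; Z[33]=0
i=34: outside box; Z[34]=0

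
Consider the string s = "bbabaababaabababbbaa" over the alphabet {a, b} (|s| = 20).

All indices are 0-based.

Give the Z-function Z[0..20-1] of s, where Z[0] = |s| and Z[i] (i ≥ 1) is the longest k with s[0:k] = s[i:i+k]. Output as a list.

[20, 1, 0, 1, 0, 0, 1, 0, 1, 0, 0, 1, 0, 1, 0, 2, 3, 1, 0, 0]

Z[0]=20
i=1: i≥r, start 0; Z[1]=1 extend→box=[1,2)
i=2: i≥r, start 0; Z[2]=0
i=3: i≥r, start 0; Z[3]=1 extend→box=[3,4)
i=4: i≥r, start 0; Z[4]=0
i=5: i≥r, start 0; Z[5]=0
i=6: i≥r, start 0; Z[6]=1 extend→box=[6,7)
i=7: i≥r, start 0; Z[7]=0
i=8: i≥r, start 0; Z[8]=1 extend→box=[8,9)
i=9: i≥r, start 0; Z[9]=0
i=10: i≥r, start 0; Z[10]=0
i=11: i≥r, start 0; Z[11]=1 extend→box=[11,12)
i=12: i≥r, start 0; Z[12]=0
i=13: i≥r, start 0; Z[13]=1 extend→box=[13,14)
i=14: i≥r, start 0; Z[14]=0
i=15: i≥r, start 0; Z[15]=2 extend→box=[15,17)
i=16: min(r-i=1, Z[1]=1)=1; Z[16]=3 extend→box=[16,19)
i=17: min(r-i=2, Z[1]=1)=1; Z[17]=1
i=18: min(r-i=1, Z[2]=0)=0; Z[18]=0
i=19: i≥r, start 0; Z[19]=0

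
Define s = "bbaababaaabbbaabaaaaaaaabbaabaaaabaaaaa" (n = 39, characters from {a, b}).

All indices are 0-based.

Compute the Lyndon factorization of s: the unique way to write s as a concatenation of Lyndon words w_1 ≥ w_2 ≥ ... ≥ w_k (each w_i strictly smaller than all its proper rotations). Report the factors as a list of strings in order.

["b", "b", "aabab", "aaabbbaab", "aaaaaaaabbaabaaaab", "a", "a", "a", "a", "a"]

emit factor 1: 'b' (i=0, period=1)
emit factor 2: 'b' (i=1, period=1)
emit factor 3: 'aabab' (i=2, period=5)
emit factor 4: 'aaabbbaab' (i=7, period=9)
emit factor 5: 'aaaaaaaabbaabaaaab' (i=16, period=18)
emit factor 6: 'a' (i=34, period=1)
emit factor 7: 'a' (i=35, period=1)
emit factor 8: 'a' (i=36, period=1)
emit factor 9: 'a' (i=37, period=1)
emit factor 10: 'a' (i=38, period=1)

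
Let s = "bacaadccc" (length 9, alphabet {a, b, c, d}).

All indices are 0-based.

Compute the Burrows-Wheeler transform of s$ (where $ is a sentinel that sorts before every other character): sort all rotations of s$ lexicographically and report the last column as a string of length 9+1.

ccba$cacda

rank  rotation    last
    0  $bacaadccc  c
    1  aadccc$bac  c
    2  acaadccc$b  b
    3  adccc$baca  a
    4  bacaadccc$  $
    5  c$bacaadcc  c
    6  caadccc$ba  a
    7  cc$bacaadc  c
    8  ccc$bacaad  d
    9  dccc$bacaa  a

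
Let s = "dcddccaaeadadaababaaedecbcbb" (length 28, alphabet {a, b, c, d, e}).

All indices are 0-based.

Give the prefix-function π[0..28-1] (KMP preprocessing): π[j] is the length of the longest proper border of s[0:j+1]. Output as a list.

π[0] = 0
j=1 s[j]='c': π[1]=0 (border '')
j=2 s[j]='d': π[2]=1 (border 'd')
j=3 s[j]='d': k: 1→0; π[3]=1 (border 'd')
j=4 s[j]='c': π[4]=2 (border 'dc')
j=5 s[j]='c': k: 2→0; π[5]=0 (border '')
j=6 s[j]='a': π[6]=0 (border '')
j=7 s[j]='a': π[7]=0 (border '')
j=8 s[j]='e': π[8]=0 (border '')
j=9 s[j]='a': π[9]=0 (border '')
j=10 s[j]='d': π[10]=1 (border 'd')
j=11 s[j]='a': k: 1→0; π[11]=0 (border '')
j=12 s[j]='d': π[12]=1 (border 'd')
j=13 s[j]='a': k: 1→0; π[13]=0 (border '')
j=14 s[j]='a': π[14]=0 (border '')
j=15 s[j]='b': π[15]=0 (border '')
j=16 s[j]='a': π[16]=0 (border '')
j=17 s[j]='b': π[17]=0 (border '')
j=18 s[j]='a': π[18]=0 (border '')
j=19 s[j]='a': π[19]=0 (border '')
j=20 s[j]='e': π[20]=0 (border '')
j=21 s[j]='d': π[21]=1 (border 'd')
j=22 s[j]='e': k: 1→0; π[22]=0 (border '')
j=23 s[j]='c': π[23]=0 (border '')
j=24 s[j]='b': π[24]=0 (border '')
j=25 s[j]='c': π[25]=0 (border '')
j=26 s[j]='b': π[26]=0 (border '')
j=27 s[j]='b': π[27]=0 (border '')

[0, 0, 1, 1, 2, 0, 0, 0, 0, 0, 1, 0, 1, 0, 0, 0, 0, 0, 0, 0, 0, 1, 0, 0, 0, 0, 0, 0]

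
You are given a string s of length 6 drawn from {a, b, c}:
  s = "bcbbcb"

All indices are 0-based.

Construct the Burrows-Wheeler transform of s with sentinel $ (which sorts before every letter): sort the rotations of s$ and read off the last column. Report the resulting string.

bccb$bb

rank  rotation last
    0  $bcbbcb  b
    1  b$bcbbc  c
    2  bbcb$bc  c
    3  bcb$bcb  b
    4  bcbbcb$  $
    5  cb$bcbb  b
    6  cbbcb$b  b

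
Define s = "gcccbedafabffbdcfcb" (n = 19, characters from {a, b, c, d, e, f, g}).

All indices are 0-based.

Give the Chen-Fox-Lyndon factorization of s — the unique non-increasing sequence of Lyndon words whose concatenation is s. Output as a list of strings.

emit factor 1: 'g' (i=0, period=1)
emit factor 2: 'c' (i=1, period=1)
emit factor 3: 'c' (i=2, period=1)
emit factor 4: 'c' (i=3, period=1)
emit factor 5: 'bed' (i=4, period=3)
emit factor 6: 'af' (i=7, period=2)
emit factor 7: 'abffbdcfcb' (i=9, period=10)

["g", "c", "c", "c", "bed", "af", "abffbdcfcb"]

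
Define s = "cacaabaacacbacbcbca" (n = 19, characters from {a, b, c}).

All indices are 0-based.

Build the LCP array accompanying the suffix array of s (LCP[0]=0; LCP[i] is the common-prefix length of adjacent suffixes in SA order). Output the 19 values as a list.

[0, 1, 2, 1, 1, 3, 2, 3, 0, 2, 1, 2, 0, 2, 2, 3, 1, 2, 3]

rank | idx | suffix
   0 |  18 | a
   1 |   3 | aabaacacbacbcbca
   2 |   6 | aacacbacbcbca
   3 |   4 | abaacacbacbcbca
   4 |   1 | acaabaacacbacbcbca
   5 |   7 | acacbacbcbca
   6 |   9 | acbacbcbca
   7 |  12 | acbcbca
   8 |   5 | baacacbacbcbca
   9 |  11 | bacbcbca
  10 |  16 | bca
  11 |  14 | bcbca
  12 |  17 | ca
  13 |   2 | caabaacacbacbcbca
  14 |   0 | cacaabaacacbacbcbca
  15 |   8 | cacbacbcbca
  16 |  10 | cbacbcbca
  17 |  15 | cbca
  18 |  13 | cbcbca

SA = [18, 3, 6, 4, 1, 7, 9, 12, 5, 11, 16, 14, 17, 2, 0, 8, 10, 15, 13]
i: (SA[i-1],SA[i]) lcp shared
  1: (18,3) 1 'a'
  2: (3,6) 2 'aa'
  3: (6,4) 1 'a'
  4: (4,1) 1 'a'
  5: (1,7) 3 'aca'
  6: (7,9) 2 'ac'
  7: (9,12) 3 'acb'
  8: (12,5) 0 ''
  9: (5,11) 2 'ba'
  10: (11,16) 1 'b'
  11: (16,14) 2 'bc'
  12: (14,17) 0 ''
  13: (17,2) 2 'ca'
  14: (2,0) 2 'ca'
  15: (0,8) 3 'cac'
  16: (8,10) 1 'c'
  17: (10,15) 2 'cb'
  18: (15,13) 3 'cbc'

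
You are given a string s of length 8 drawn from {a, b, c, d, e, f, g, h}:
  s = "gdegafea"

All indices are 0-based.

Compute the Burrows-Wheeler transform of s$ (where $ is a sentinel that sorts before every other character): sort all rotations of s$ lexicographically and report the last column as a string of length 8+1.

rank  rotation   last
    0  $gdegafea  a
    1  a$gdegafe  e
    2  afea$gdeg  g
    3  degafea$g  g
    4  ea$gdegaf  f
    5  egafea$gd  d
    6  fea$gdega  a
    7  gafea$gde  e
    8  gdegafea$  $

aeggfdae$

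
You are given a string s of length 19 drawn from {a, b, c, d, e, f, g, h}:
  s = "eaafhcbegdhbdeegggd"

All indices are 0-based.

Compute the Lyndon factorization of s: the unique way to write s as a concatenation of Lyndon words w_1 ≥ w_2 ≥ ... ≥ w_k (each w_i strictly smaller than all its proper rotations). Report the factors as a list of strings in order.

["e", "aafhcbegdhbdeegggd"]

emit factor 1: 'e' (i=0, period=1)
emit factor 2: 'aafhcbegdhbdeegggd' (i=1, period=18)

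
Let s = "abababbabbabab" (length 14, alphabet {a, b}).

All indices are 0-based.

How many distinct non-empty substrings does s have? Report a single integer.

65

sorted suffixes:
  #0 SA[0]=12  'ab'
  #1 SA[1]=10  'abab'
  #2 SA[2]=0  'abababbabbabab'
  #3 SA[3]=2  'ababbabbabab'
  #4 SA[4]=7  'abbabab'
  #5 SA[5]=4  'abbabbabab'
  #6 SA[6]=13  'b'
  #7 SA[7]=11  'bab'
  #8 SA[8]=9  'babab'
  #9 SA[9]=1  'bababbabbabab'
  #10 SA[10]=6  'babbabab'
  #11 SA[11]=3  'babbabbabab'
  #12 SA[12]=8  'bbabab'
  #13 SA[13]=5  'bbabbabab'

SA = [12, 10, 0, 2, 7, 4, 13, 11, 9, 1, 6, 3, 8, 5]
[i] adj suffixes → lcp
  [1] 12/10 → 2 ('ab')
  [2] 10/0 → 4 ('abab')
  [3] 0/2 → 4 ('abab')
  [4] 2/7 → 2 ('ab')
  [5] 7/4 → 5 ('abbab')
  [6] 4/13 → 0 ('')
  [7] 13/11 → 1 ('b')
  [8] 11/9 → 3 ('bab')
  [9] 9/1 → 5 ('babab')
  [10] 1/6 → 3 ('bab')
  [11] 6/3 → 6 ('babbab')
  [12] 3/8 → 1 ('b')
  [13] 8/5 → 4 ('bbab')

n(n+1)/2 = 14·15/2 = 105
Σ LCP = 0 + 2 + 4 + 4 + 2 + 5 + 0 + 1 + 3 + 5 + 3 + 6 + 1 + 4 = 40
distinct = 105 − 40 = 65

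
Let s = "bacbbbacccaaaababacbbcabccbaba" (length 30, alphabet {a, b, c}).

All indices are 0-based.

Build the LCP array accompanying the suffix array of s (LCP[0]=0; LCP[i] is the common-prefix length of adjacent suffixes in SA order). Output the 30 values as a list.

[0, 1, 3, 2, 1, 3, 3, 2, 1, 4, 2, 0, 2, 4, 2, 5, 3, 1, 2, 2, 1, 2, 0, 2, 1, 2, 3, 1, 2, 2]

rank→(start, suffix):
  0 → (29, 'a')
  1 → (10, 'aaaababacbbcabccbaba')
  2 → (11, 'aaababacbbcabccbaba')
  3 → (12, 'aababacbbcabccbaba')
  4 → (27, 'aba')
  5 → (13, 'ababacbbcabccbaba')
  6 → (15, 'abacbbcabccbaba')
  7 → (22, 'abccbaba')
  8 → (1, 'acbbbacccaaaababacbbcabccbaba')
  9 → (17, 'acbbcabccbaba')
  10 → (6, 'acccaaaababacbbcabccbaba')
  11 → (28, 'ba')
  12 → (26, 'baba')
  13 → (14, 'babacbbcabccbaba')
  14 → (0, 'bacbbbacccaaaababacbbcabccbaba')
  15 → (16, 'bacbbcabccbaba')
  16 → (5, 'bacccaaaababacbbcabccbaba')
  17 → (4, 'bbacccaaaababacbbcabccbaba')
  18 → (3, 'bbbacccaaaababacbbcabccbaba')
  19 → (19, 'bbcabccbaba')
  20 → (20, 'bcabccbaba')
  21 → (23, 'bccbaba')
  22 → (9, 'caaaababacbbcabccbaba')
  23 → (21, 'cabccbaba')
  24 → (25, 'cbaba')
  25 → (2, 'cbbbacccaaaababacbbcabccbaba')
  26 → (18, 'cbbcabccbaba')
  27 → (8, 'ccaaaababacbbcabccbaba')
  28 → (24, 'ccbaba')
  29 → (7, 'cccaaaababacbbcabccbaba')

SA = [29, 10, 11, 12, 27, 13, 15, 22, 1, 17, 6, 28, 26, 14, 0, 16, 5, 4, 3, 19, 20, 23, 9, 21, 25, 2, 18, 8, 24, 7]
i: (SA[i-1],SA[i]) lcp shared
  1: (29,10) 1 'a'
  2: (10,11) 3 'aaa'
  3: (11,12) 2 'aa'
  4: (12,27) 1 'a'
  5: (27,13) 3 'aba'
  6: (13,15) 3 'aba'
  7: (15,22) 2 'ab'
  8: (22,1) 1 'a'
  9: (1,17) 4 'acbb'
  10: (17,6) 2 'ac'
  11: (6,28) 0 ''
  12: (28,26) 2 'ba'
  13: (26,14) 4 'baba'
  14: (14,0) 2 'ba'
  15: (0,16) 5 'bacbb'
  16: (16,5) 3 'bac'
  17: (5,4) 1 'b'
  18: (4,3) 2 'bb'
  19: (3,19) 2 'bb'
  20: (19,20) 1 'b'
  21: (20,23) 2 'bc'
  22: (23,9) 0 ''
  23: (9,21) 2 'ca'
  24: (21,25) 1 'c'
  25: (25,2) 2 'cb'
  26: (2,18) 3 'cbb'
  27: (18,8) 1 'c'
  28: (8,24) 2 'cc'
  29: (24,7) 2 'cc'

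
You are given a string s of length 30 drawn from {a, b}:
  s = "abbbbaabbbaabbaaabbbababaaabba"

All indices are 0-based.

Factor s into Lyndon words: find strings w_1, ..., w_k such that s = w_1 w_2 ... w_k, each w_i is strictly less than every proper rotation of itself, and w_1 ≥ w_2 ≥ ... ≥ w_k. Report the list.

["abbbb", "aabbb", "aabb", "aaabbbabab", "aaabb", "a"]

emit factor 1: 'abbbb' (i=0, period=5)
emit factor 2: 'aabbb' (i=5, period=5)
emit factor 3: 'aabb' (i=10, period=4)
emit factor 4: 'aaabbbabab' (i=14, period=10)
emit factor 5: 'aaabb' (i=24, period=5)
emit factor 6: 'a' (i=29, period=1)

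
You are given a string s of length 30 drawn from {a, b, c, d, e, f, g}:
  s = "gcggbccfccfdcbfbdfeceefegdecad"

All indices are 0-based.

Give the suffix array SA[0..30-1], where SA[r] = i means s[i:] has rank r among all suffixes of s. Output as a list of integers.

[28, 4, 15, 13, 27, 12, 5, 8, 19, 6, 9, 1, 29, 11, 25, 16, 26, 18, 20, 21, 23, 14, 7, 10, 17, 22, 3, 0, 24, 2]

rank→(start, suffix):
  0 → (28, 'ad')
  1 → (4, 'bccfccfdcbfbdfeceefegdecad')
  2 → (15, 'bdfeceefegdecad')
  3 → (13, 'bfbdfeceefegdecad')
  4 → (27, 'cad')
  5 → (12, 'cbfbdfeceefegdecad')
  6 → (5, 'ccfccfdcbfbdfeceefegdecad')
  7 → (8, 'ccfdcbfbdfeceefegdecad')
  8 → (19, 'ceefegdecad')
  9 → (6, 'cfccfdcbfbdfeceefegdecad')
  10 → (9, 'cfdcbfbdfeceefegdecad')
  11 → (1, 'cggbccfccfdcbfbdfeceefegdecad')
  12 → (29, 'd')
  13 → (11, 'dcbfbdfeceefegdecad')
  14 → (25, 'decad')
  15 → (16, 'dfeceefegdecad')
  16 → (26, 'ecad')
  17 → (18, 'eceefegdecad')
  18 → (20, 'eefegdecad')
  19 → (21, 'efegdecad')
  20 → (23, 'egdecad')
  21 → (14, 'fbdfeceefegdecad')
  22 → (7, 'fccfdcbfbdfeceefegdecad')
  23 → (10, 'fdcbfbdfeceefegdecad')
  24 → (17, 'feceefegdecad')
  25 → (22, 'fegdecad')
  26 → (3, 'gbccfccfdcbfbdfeceefegdecad')
  27 → (0, 'gcggbccfccfdcbfbdfeceefegdecad')
  28 → (24, 'gdecad')
  29 → (2, 'ggbccfccfdcbfbdfeceefegdecad')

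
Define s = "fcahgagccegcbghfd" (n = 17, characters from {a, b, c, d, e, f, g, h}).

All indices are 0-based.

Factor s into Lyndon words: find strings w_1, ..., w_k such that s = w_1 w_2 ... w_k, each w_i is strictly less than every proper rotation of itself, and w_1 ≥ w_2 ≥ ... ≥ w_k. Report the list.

["f", "c", "ahg", "agccegcbghfd"]

emit factor 1: 'f' (i=0, period=1)
emit factor 2: 'c' (i=1, period=1)
emit factor 3: 'ahg' (i=2, period=3)
emit factor 4: 'agccegcbghfd' (i=5, period=12)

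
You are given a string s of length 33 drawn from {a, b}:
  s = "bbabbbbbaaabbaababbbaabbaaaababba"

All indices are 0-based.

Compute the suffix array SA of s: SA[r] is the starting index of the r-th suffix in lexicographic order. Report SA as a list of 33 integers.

[32, 24, 25, 8, 26, 13, 20, 9, 27, 14, 29, 21, 10, 16, 2, 31, 23, 7, 12, 19, 28, 15, 1, 30, 22, 6, 11, 18, 0, 5, 17, 4, 3]

rank→(start, suffix):
  0 → (32, 'a')
  1 → (24, 'aaaababba')
  2 → (25, 'aaababba')
  3 → (8, 'aaabbaababbbaabbaaaababba')
  4 → (26, 'aababba')
  5 → (13, 'aababbbaabbaaaababba')
  6 → (20, 'aabbaaaababba')
  7 → (9, 'aabbaababbbaabbaaaababba')
  8 → (27, 'ababba')
  9 → (14, 'ababbbaabbaaaababba')
  10 → (29, 'abba')
  11 → (21, 'abbaaaababba')
  12 → (10, 'abbaababbbaabbaaaababba')
  13 → (16, 'abbbaabbaaaababba')
  14 → (2, 'abbbbbaaabbaababbbaabbaaaababba')
  15 → (31, 'ba')
  16 → (23, 'baaaababba')
  17 → (7, 'baaabbaababbbaabbaaaababba')
  18 → (12, 'baababbbaabbaaaababba')
  19 → (19, 'baabbaaaababba')
  20 → (28, 'babba')
  21 → (15, 'babbbaabbaaaababba')
  22 → (1, 'babbbbbaaabbaababbbaabbaaaababba')
  23 → (30, 'bba')
  24 → (22, 'bbaaaababba')
  25 → (6, 'bbaaabbaababbbaabbaaaababba')
  26 → (11, 'bbaababbbaabbaaaababba')
  27 → (18, 'bbaabbaaaababba')
  28 → (0, 'bbabbbbbaaabbaababbbaabbaaaababba')
  29 → (5, 'bbbaaabbaababbbaabbaaaababba')
  30 → (17, 'bbbaabbaaaababba')
  31 → (4, 'bbbbaaabbaababbbaabbaaaababba')
  32 → (3, 'bbbbbaaabbaababbbaabbaaaababba')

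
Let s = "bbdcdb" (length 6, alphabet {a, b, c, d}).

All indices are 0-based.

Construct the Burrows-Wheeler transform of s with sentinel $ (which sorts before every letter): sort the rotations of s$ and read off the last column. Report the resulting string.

bd$bdcb

rank  rotation last
    0  $bbdcdb  b
    1  b$bbdcd  d
    2  bbdcdb$  $
    3  bdcdb$b  b
    4  cdb$bbd  d
    5  db$bbdc  c
    6  dcdb$bb  b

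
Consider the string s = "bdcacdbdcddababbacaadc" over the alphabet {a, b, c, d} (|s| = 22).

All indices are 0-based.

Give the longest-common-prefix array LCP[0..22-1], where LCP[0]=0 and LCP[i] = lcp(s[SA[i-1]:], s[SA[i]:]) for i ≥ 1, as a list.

[0, 1, 2, 1, 2, 1, 0, 2, 1, 1, 3, 0, 1, 2, 1, 2, 0, 1, 1, 2, 2, 1]

sorted suffixes:
  #0 SA[0]=18  'aadc'
  #1 SA[1]=11  'ababbacaadc'
  #2 SA[2]=13  'abbacaadc'
  #3 SA[3]=16  'acaadc'
  #4 SA[4]=3  'acdbdcddababbacaadc'
  #5 SA[5]=19  'adc'
  #6 SA[6]=12  'babbacaadc'
  #7 SA[7]=15  'bacaadc'
  #8 SA[8]=14  'bbacaadc'
  #9 SA[9]=0  'bdcacdbdcddababbacaadc'
  #10 SA[10]=6  'bdcddababbacaadc'
  #11 SA[11]=21  'c'
  #12 SA[12]=17  'caadc'
  #13 SA[13]=2  'cacdbdcddababbacaadc'
  #14 SA[14]=4  'cdbdcddababbacaadc'
  #15 SA[15]=8  'cddababbacaadc'
  #16 SA[16]=10  'dababbacaadc'
  #17 SA[17]=5  'dbdcddababbacaadc'
  #18 SA[18]=20  'dc'
  #19 SA[19]=1  'dcacdbdcddababbacaadc'
  #20 SA[20]=7  'dcddababbacaadc'
  #21 SA[21]=9  'ddababbacaadc'

SA = [18, 11, 13, 16, 3, 19, 12, 15, 14, 0, 6, 21, 17, 2, 4, 8, 10, 5, 20, 1, 7, 9]
[i] adj suffixes → lcp
  [1] 18/11 → 1 ('a')
  [2] 11/13 → 2 ('ab')
  [3] 13/16 → 1 ('a')
  [4] 16/3 → 2 ('ac')
  [5] 3/19 → 1 ('a')
  [6] 19/12 → 0 ('')
  [7] 12/15 → 2 ('ba')
  [8] 15/14 → 1 ('b')
  [9] 14/0 → 1 ('b')
  [10] 0/6 → 3 ('bdc')
  [11] 6/21 → 0 ('')
  [12] 21/17 → 1 ('c')
  [13] 17/2 → 2 ('ca')
  [14] 2/4 → 1 ('c')
  [15] 4/8 → 2 ('cd')
  [16] 8/10 → 0 ('')
  [17] 10/5 → 1 ('d')
  [18] 5/20 → 1 ('d')
  [19] 20/1 → 2 ('dc')
  [20] 1/7 → 2 ('dc')
  [21] 7/9 → 1 ('d')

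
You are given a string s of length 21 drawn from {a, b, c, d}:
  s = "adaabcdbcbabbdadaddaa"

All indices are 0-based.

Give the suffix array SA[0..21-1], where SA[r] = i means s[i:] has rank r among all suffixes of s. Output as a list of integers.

[20, 19, 2, 10, 3, 0, 14, 16, 9, 11, 7, 4, 12, 8, 5, 18, 1, 13, 15, 6, 17]

rank | idx | suffix
   0 |  20 | a
   1 |  19 | aa
   2 |   2 | aabcdbcbabbdadaddaa
   3 |  10 | abbdadaddaa
   4 |   3 | abcdbcbabbdadaddaa
   5 |   0 | adaabcdbcbabbdadaddaa
   6 |  14 | adaddaa
   7 |  16 | addaa
   8 |   9 | babbdadaddaa
   9 |  11 | bbdadaddaa
  10 |   7 | bcbabbdadaddaa
  11 |   4 | bcdbcbabbdadaddaa
  12 |  12 | bdadaddaa
  13 |   8 | cbabbdadaddaa
  14 |   5 | cdbcbabbdadaddaa
  15 |  18 | daa
  16 |   1 | daabcdbcbabbdadaddaa
  17 |  13 | dadaddaa
  18 |  15 | daddaa
  19 |   6 | dbcbabbdadaddaa
  20 |  17 | ddaa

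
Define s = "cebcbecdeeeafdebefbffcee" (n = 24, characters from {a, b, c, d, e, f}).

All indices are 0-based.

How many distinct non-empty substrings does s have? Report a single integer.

276

rank | idx | suffix
   0 |  11 | afdebefbffcee
   1 |   2 | bcbecdeeeafdebefbffcee
   2 |   4 | becdeeeafdebefbffcee
   3 |  15 | befbffcee
   4 |  18 | bffcee
   5 |   3 | cbecdeeeafdebefbffcee
   6 |   6 | cdeeeafdebefbffcee
   7 |   0 | cebcbecdeeeafdebefbffcee
   8 |  21 | cee
   9 |  13 | debefbffcee
  10 |   7 | deeeafdebefbffcee
  11 |  23 | e
  12 |  10 | eafdebefbffcee
  13 |   1 | ebcbecdeeeafdebefbffcee
  14 |  14 | ebefbffcee
  15 |   5 | ecdeeeafdebefbffcee
  16 |  22 | ee
  17 |   9 | eeafdebefbffcee
  18 |   8 | eeeafdebefbffcee
  19 |  16 | efbffcee
  20 |  17 | fbffcee
  21 |  20 | fcee
  22 |  12 | fdebefbffcee
  23 |  19 | ffcee

SA = [11, 2, 4, 15, 18, 3, 6, 0, 21, 13, 7, 23, 10, 1, 14, 5, 22, 9, 8, 16, 17, 20, 12, 19]
rank  pair      lcp
   1  s[11:],s[2:]  0  ''
   2  s[2:],s[4:]  1  'b'
   3  s[4:],s[15:]  2  'be'
   4  s[15:],s[18:]  1  'b'
   5  s[18:],s[3:]  0  ''
   6  s[3:],s[6:]  1  'c'
   7  s[6:],s[0:]  1  'c'
   8  s[0:],s[21:]  2  'ce'
   9  s[21:],s[13:]  0  ''
  10  s[13:],s[7:]  2  'de'
  11  s[7:],s[23:]  0  ''
  12  s[23:],s[10:]  1  'e'
  13  s[10:],s[1:]  1  'e'
  14  s[1:],s[14:]  2  'eb'
  15  s[14:],s[5:]  1  'e'
  16  s[5:],s[22:]  1  'e'
  17  s[22:],s[9:]  2  'ee'
  18  s[9:],s[8:]  2  'ee'
  19  s[8:],s[16:]  1  'e'
  20  s[16:],s[17:]  0  ''
  21  s[17:],s[20:]  1  'f'
  22  s[20:],s[12:]  1  'f'
  23  s[12:],s[19:]  1  'f'

n(n+1)/2 = 24·25/2 = 300
Σ LCP = 0 + 0 + 1 + 2 + 1 + 0 + 1 + 1 + 2 + 0 + 2 + 0 + 1 + 1 + 2 + 1 + 1 + 2 + 2 + 1 + 0 + 1 + 1 + 1 = 24
distinct = 300 − 24 = 276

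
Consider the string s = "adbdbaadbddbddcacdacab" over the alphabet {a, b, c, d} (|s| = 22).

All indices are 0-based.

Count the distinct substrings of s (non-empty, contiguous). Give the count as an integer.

220

sorted suffixes:
  #0 SA[0]=5  'aadbddbddcacdacab'
  #1 SA[1]=20  'ab'
  #2 SA[2]=18  'acab'
  #3 SA[3]=15  'acdacab'
  #4 SA[4]=0  'adbdbaadbddbddcacdacab'
  #5 SA[5]=6  'adbddbddcacdacab'
  #6 SA[6]=21  'b'
  #7 SA[7]=4  'baadbddbddcacdacab'
  #8 SA[8]=2  'bdbaadbddbddcacdacab'
  #9 SA[9]=8  'bddbddcacdacab'
  #10 SA[10]=11  'bddcacdacab'
  #11 SA[11]=19  'cab'
  #12 SA[12]=14  'cacdacab'
  #13 SA[13]=16  'cdacab'
  #14 SA[14]=17  'dacab'
  #15 SA[15]=3  'dbaadbddbddcacdacab'
  #16 SA[16]=1  'dbdbaadbddbddcacdacab'
  #17 SA[17]=7  'dbddbddcacdacab'
  #18 SA[18]=10  'dbddcacdacab'
  #19 SA[19]=13  'dcacdacab'
  #20 SA[20]=9  'ddbddcacdacab'
  #21 SA[21]=12  'ddcacdacab'

SA = [5, 20, 18, 15, 0, 6, 21, 4, 2, 8, 11, 19, 14, 16, 17, 3, 1, 7, 10, 13, 9, 12]
i: (SA[i-1],SA[i]) lcp shared
  1: (5,20) 1 'a'
  2: (20,18) 1 'a'
  3: (18,15) 2 'ac'
  4: (15,0) 1 'a'
  5: (0,6) 4 'adbd'
  6: (6,21) 0 ''
  7: (21,4) 1 'b'
  8: (4,2) 1 'b'
  9: (2,8) 2 'bd'
  10: (8,11) 3 'bdd'
  11: (11,19) 0 ''
  12: (19,14) 2 'ca'
  13: (14,16) 1 'c'
  14: (16,17) 0 ''
  15: (17,3) 1 'd'
  16: (3,1) 2 'db'
  17: (1,7) 3 'dbd'
  18: (7,10) 4 'dbdd'
  19: (10,13) 1 'd'
  20: (13,9) 1 'd'
  21: (9,12) 2 'dd'

n(n+1)/2 = 22·23/2 = 253
Σ LCP = 0 + 1 + 1 + 2 + 1 + 4 + 0 + 1 + 1 + 2 + 3 + 0 + 2 + 1 + 0 + 1 + 2 + 3 + 4 + 1 + 1 + 2 = 33
distinct = 253 − 33 = 220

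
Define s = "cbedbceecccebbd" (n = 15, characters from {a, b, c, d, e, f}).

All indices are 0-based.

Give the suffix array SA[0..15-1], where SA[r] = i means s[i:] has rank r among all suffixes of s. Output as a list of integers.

sorted suffixes:
  #0 SA[0]=12  'bbd'
  #1 SA[1]=4  'bceecccebbd'
  #2 SA[2]=13  'bd'
  #3 SA[3]=1  'bedbceecccebbd'
  #4 SA[4]=0  'cbedbceecccebbd'
  #5 SA[5]=8  'cccebbd'
  #6 SA[6]=9  'ccebbd'
  #7 SA[7]=10  'cebbd'
  #8 SA[8]=5  'ceecccebbd'
  #9 SA[9]=14  'd'
  #10 SA[10]=3  'dbceecccebbd'
  #11 SA[11]=11  'ebbd'
  #12 SA[12]=7  'ecccebbd'
  #13 SA[13]=2  'edbceecccebbd'
  #14 SA[14]=6  'eecccebbd'

[12, 4, 13, 1, 0, 8, 9, 10, 5, 14, 3, 11, 7, 2, 6]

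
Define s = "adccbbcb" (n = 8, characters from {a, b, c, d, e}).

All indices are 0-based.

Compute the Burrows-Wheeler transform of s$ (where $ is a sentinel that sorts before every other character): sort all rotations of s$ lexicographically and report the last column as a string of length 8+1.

b$ccbbcda

rank  rotation   last
    0  $adccbbcb  b
    1  adccbbcb$  $
    2  b$adccbbc  c
    3  bbcb$adcc  c
    4  bcb$adccb  b
    5  cb$adccbb  b
    6  cbbcb$adc  c
    7  ccbbcb$ad  d
    8  dccbbcb$a  a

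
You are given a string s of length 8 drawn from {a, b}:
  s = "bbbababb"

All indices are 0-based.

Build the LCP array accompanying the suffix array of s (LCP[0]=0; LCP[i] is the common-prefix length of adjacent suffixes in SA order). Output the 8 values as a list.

[0, 2, 0, 1, 3, 1, 2, 2]

rank→(start, suffix):
  0 → (3, 'ababb')
  1 → (5, 'abb')
  2 → (7, 'b')
  3 → (2, 'bababb')
  4 → (4, 'babb')
  5 → (6, 'bb')
  6 → (1, 'bbababb')
  7 → (0, 'bbbababb')

SA = [3, 5, 7, 2, 4, 6, 1, 0]
[i] adj suffixes → lcp
  [1] 3/5 → 2 ('ab')
  [2] 5/7 → 0 ('')
  [3] 7/2 → 1 ('b')
  [4] 2/4 → 3 ('bab')
  [5] 4/6 → 1 ('b')
  [6] 6/1 → 2 ('bb')
  [7] 1/0 → 2 ('bb')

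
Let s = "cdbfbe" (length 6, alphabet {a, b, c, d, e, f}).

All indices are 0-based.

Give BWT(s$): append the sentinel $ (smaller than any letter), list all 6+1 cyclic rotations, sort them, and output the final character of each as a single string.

rank  rotation last
    0  $cdbfbe  e
    1  be$cdbf  f
    2  bfbe$cd  d
    3  cdbfbe$  $
    4  dbfbe$c  c
    5  e$cdbfb  b
    6  fbe$cdb  b

efd$cbb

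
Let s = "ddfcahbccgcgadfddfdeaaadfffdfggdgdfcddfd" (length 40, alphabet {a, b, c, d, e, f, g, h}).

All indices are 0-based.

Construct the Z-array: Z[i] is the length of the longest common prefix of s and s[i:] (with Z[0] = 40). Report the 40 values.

Z[0]=40
i=1: outside box; Z[1]=1 extend→box=[1,2)
i=2: outside box; Z[2]=0
i=3: outside box; Z[3]=0
i=4: outside box; Z[4]=0
i=5: outside box; Z[5]=0
i=6: outside box; Z[6]=0
i=7: outside box; Z[7]=0
i=8: outside box; Z[8]=0
i=9: outside box; Z[9]=0
i=10: outside box; Z[10]=0
i=11: outside box; Z[11]=0
i=12: outside box; Z[12]=0
i=13: outside box; Z[13]=1 extend→box=[13,14)
i=14: outside box; Z[14]=0
i=15: outside box; Z[15]=3 extend→box=[15,18)
i=16: min(r-i=2, Z[1]=1)=1; Z[16]=1
i=17: min(r-i=1, Z[2]=0)=0; Z[17]=0
i=18: outside box; Z[18]=1 extend→box=[18,19)
i=19: outside box; Z[19]=0
i=20: outside box; Z[20]=0
i=21: outside box; Z[21]=0
i=22: outside box; Z[22]=0
i=23: outside box; Z[23]=1 extend→box=[23,24)
i=24: outside box; Z[24]=0
i=25: outside box; Z[25]=0
i=26: outside box; Z[26]=0
i=27: outside box; Z[27]=1 extend→box=[27,28)
i=28: outside box; Z[28]=0
i=29: outside box; Z[29]=0
i=30: outside box; Z[30]=0
i=31: outside box; Z[31]=1 extend→box=[31,32)
i=32: outside box; Z[32]=0
i=33: outside box; Z[33]=1 extend→box=[33,34)
i=34: outside box; Z[34]=0
i=35: outside box; Z[35]=0
i=36: outside box; Z[36]=3 extend→box=[36,39)
i=37: min(r-i=2, Z[1]=1)=1; Z[37]=1
i=38: min(r-i=1, Z[2]=0)=0; Z[38]=0
i=39: outside box; Z[39]=1 extend→box=[39,40)

[40, 1, 0, 0, 0, 0, 0, 0, 0, 0, 0, 0, 0, 1, 0, 3, 1, 0, 1, 0, 0, 0, 0, 1, 0, 0, 0, 1, 0, 0, 0, 1, 0, 1, 0, 0, 3, 1, 0, 1]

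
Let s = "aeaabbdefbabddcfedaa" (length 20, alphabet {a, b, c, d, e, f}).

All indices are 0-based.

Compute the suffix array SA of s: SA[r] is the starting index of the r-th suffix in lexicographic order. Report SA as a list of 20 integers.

rank→(start, suffix):
  0 → (19, 'a')
  1 → (18, 'aa')
  2 → (2, 'aabbdefbabddcfedaa')
  3 → (3, 'abbdefbabddcfedaa')
  4 → (10, 'abddcfedaa')
  5 → (0, 'aeaabbdefbabddcfedaa')
  6 → (9, 'babddcfedaa')
  7 → (4, 'bbdefbabddcfedaa')
  8 → (11, 'bddcfedaa')
  9 → (5, 'bdefbabddcfedaa')
  10 → (14, 'cfedaa')
  11 → (17, 'daa')
  12 → (13, 'dcfedaa')
  13 → (12, 'ddcfedaa')
  14 → (6, 'defbabddcfedaa')
  15 → (1, 'eaabbdefbabddcfedaa')
  16 → (16, 'edaa')
  17 → (7, 'efbabddcfedaa')
  18 → (8, 'fbabddcfedaa')
  19 → (15, 'fedaa')

[19, 18, 2, 3, 10, 0, 9, 4, 11, 5, 14, 17, 13, 12, 6, 1, 16, 7, 8, 15]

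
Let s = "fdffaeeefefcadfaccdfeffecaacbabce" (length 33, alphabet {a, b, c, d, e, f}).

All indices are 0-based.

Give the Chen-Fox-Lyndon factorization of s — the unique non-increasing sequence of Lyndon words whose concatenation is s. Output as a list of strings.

emit factor 1: 'f' (i=0, period=1)
emit factor 2: 'dff' (i=1, period=3)
emit factor 3: 'aeeefefc' (i=4, period=8)
emit factor 4: 'adf' (i=12, period=3)
emit factor 5: 'accdfeffec' (i=15, period=10)
emit factor 6: 'aacbabce' (i=25, period=8)

["f", "dff", "aeeefefc", "adf", "accdfeffec", "aacbabce"]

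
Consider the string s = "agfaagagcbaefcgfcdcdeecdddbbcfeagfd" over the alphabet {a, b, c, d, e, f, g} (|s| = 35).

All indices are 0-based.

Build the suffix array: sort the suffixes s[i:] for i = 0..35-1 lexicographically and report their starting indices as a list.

rank→(start, suffix):
  0 → (3, 'aagagcbaefcgfcdcdeecdddbbcfeagfd')
  1 → (10, 'aefcgfcdcdeecdddbbcfeagfd')
  2 → (4, 'agagcbaefcgfcdcdeecdddbbcfeagfd')
  3 → (6, 'agcbaefcgfcdcdeecdddbbcfeagfd')
  4 → (0, 'agfaagagcbaefcgfcdcdeecdddbbcfeagfd')
  5 → (31, 'agfd')
  6 → (9, 'baefcgfcdcdeecdddbbcfeagfd')
  7 → (26, 'bbcfeagfd')
  8 → (27, 'bcfeagfd')
  9 → (8, 'cbaefcgfcdcdeecdddbbcfeagfd')
  10 → (16, 'cdcdeecdddbbcfeagfd')
  11 → (22, 'cdddbbcfeagfd')
  12 → (18, 'cdeecdddbbcfeagfd')
  13 → (28, 'cfeagfd')
  14 → (13, 'cgfcdcdeecdddbbcfeagfd')
  15 → (34, 'd')
  16 → (25, 'dbbcfeagfd')
  17 → (17, 'dcdeecdddbbcfeagfd')
  18 → (24, 'ddbbcfeagfd')
  19 → (23, 'dddbbcfeagfd')
  20 → (19, 'deecdddbbcfeagfd')
  21 → (30, 'eagfd')
  22 → (21, 'ecdddbbcfeagfd')
  23 → (20, 'eecdddbbcfeagfd')
  24 → (11, 'efcgfcdcdeecdddbbcfeagfd')
  25 → (2, 'faagagcbaefcgfcdcdeecdddbbcfeagfd')
  26 → (15, 'fcdcdeecdddbbcfeagfd')
  27 → (12, 'fcgfcdcdeecdddbbcfeagfd')
  28 → (33, 'fd')
  29 → (29, 'feagfd')
  30 → (5, 'gagcbaefcgfcdcdeecdddbbcfeagfd')
  31 → (7, 'gcbaefcgfcdcdeecdddbbcfeagfd')
  32 → (1, 'gfaagagcbaefcgfcdcdeecdddbbcfeagfd')
  33 → (14, 'gfcdcdeecdddbbcfeagfd')
  34 → (32, 'gfd')

[3, 10, 4, 6, 0, 31, 9, 26, 27, 8, 16, 22, 18, 28, 13, 34, 25, 17, 24, 23, 19, 30, 21, 20, 11, 2, 15, 12, 33, 29, 5, 7, 1, 14, 32]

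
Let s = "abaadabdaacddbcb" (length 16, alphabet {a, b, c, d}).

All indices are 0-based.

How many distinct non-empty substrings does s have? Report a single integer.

rank | idx | suffix
   0 |   8 | aacddbcb
   1 |   2 | aadabdaacddbcb
   2 |   0 | abaadabdaacddbcb
   3 |   5 | abdaacddbcb
   4 |   9 | acddbcb
   5 |   3 | adabdaacddbcb
   6 |  15 | b
   7 |   1 | baadabdaacddbcb
   8 |  13 | bcb
   9 |   6 | bdaacddbcb
  10 |  14 | cb
  11 |  10 | cddbcb
  12 |   7 | daacddbcb
  13 |   4 | dabdaacddbcb
  14 |  12 | dbcb
  15 |  11 | ddbcb

SA = [8, 2, 0, 5, 9, 3, 15, 1, 13, 6, 14, 10, 7, 4, 12, 11]
[i] adj suffixes → lcp
  [1] 8/2 → 2 ('aa')
  [2] 2/0 → 1 ('a')
  [3] 0/5 → 2 ('ab')
  [4] 5/9 → 1 ('a')
  [5] 9/3 → 1 ('a')
  [6] 3/15 → 0 ('')
  [7] 15/1 → 1 ('b')
  [8] 1/13 → 1 ('b')
  [9] 13/6 → 1 ('b')
  [10] 6/14 → 0 ('')
  [11] 14/10 → 1 ('c')
  [12] 10/7 → 0 ('')
  [13] 7/4 → 2 ('da')
  [14] 4/12 → 1 ('d')
  [15] 12/11 → 1 ('d')

n(n+1)/2 = 16·17/2 = 136
Σ LCP = 0 + 2 + 1 + 2 + 1 + 1 + 0 + 1 + 1 + 1 + 0 + 1 + 0 + 2 + 1 + 1 = 15
distinct = 136 − 15 = 121

121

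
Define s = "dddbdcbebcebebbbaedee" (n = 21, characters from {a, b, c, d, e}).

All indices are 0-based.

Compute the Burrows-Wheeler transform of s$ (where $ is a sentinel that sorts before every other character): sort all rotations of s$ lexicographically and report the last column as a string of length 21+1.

rank  rotation                last
    0  $dddbdcbebcebebbbaedee  e
    1  aedee$dddbdcbebcebebbb  b
    2  baedee$dddbdcbebcebebb  b
    3  bbaedee$dddbdcbebcebeb  b
    4  bbbaedee$dddbdcbebcebe  e
    5  bcebebbbaedee$dddbdcbe  e
    6  bdcbebcebebbbaedee$ddd  d
    7  bebbbaedee$dddbdcbebce  e
    8  bebcebebbbaedee$dddbdc  c
    9  cbebcebebbbaedee$dddbd  d
   10  cebebbbaedee$dddbdcbeb  b
   11  dbdcbebcebebbbaedee$dd  d
   12  dcbebcebebbbaedee$dddb  b
   13  ddbdcbebcebebbbaedee$d  d
   14  dddbdcbebcebebbbaedee$  $
   15  dee$dddbdcbebcebebbbae  e
   16  e$dddbdcbebcebebbbaede  e
   17  ebbbaedee$dddbdcbebceb  b
   18  ebcebebbbaedee$dddbdcb  b
   19  ebebbbaedee$dddbdcbebc  c
   20  edee$dddbdcbebcebebbba  a
   21  ee$dddbdcbebcebebbbaed  d

ebbbeedecdbdbd$eebbcad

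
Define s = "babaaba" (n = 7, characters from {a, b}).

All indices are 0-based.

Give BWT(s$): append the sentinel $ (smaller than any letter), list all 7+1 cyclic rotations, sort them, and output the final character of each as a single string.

abbabaa$

rank  rotation  last
    0  $babaaba  a
    1  a$babaab  b
    2  aaba$bab  b
    3  aba$baba  a
    4  abaaba$b  b
    5  ba$babaa  a
    6  baaba$ba  a
    7  babaaba$  $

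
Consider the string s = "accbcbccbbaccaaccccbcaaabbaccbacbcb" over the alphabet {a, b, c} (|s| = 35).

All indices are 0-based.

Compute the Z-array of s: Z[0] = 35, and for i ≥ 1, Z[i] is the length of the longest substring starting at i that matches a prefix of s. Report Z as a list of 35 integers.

Z[0]=35
i=1: i≥r, start 0; Z[1]=0
i=2: i≥r, start 0; Z[2]=0
i=3: i≥r, start 0; Z[3]=0
i=4: i≥r, start 0; Z[4]=0
i=5: i≥r, start 0; Z[5]=0
i=6: i≥r, start 0; Z[6]=0
i=7: i≥r, start 0; Z[7]=0
i=8: i≥r, start 0; Z[8]=0
i=9: i≥r, start 0; Z[9]=0
i=10: i≥r, start 0; Z[10]=3 grow→box=[10,13)
i=11: min(r-i=2, Z[1]=0)=0; Z[11]=0
i=12: min(r-i=1, Z[2]=0)=0; Z[12]=0
i=13: i≥r, start 0; Z[13]=1 grow→box=[13,14)
i=14: i≥r, start 0; Z[14]=3 grow→box=[14,17)
i=15: min(r-i=2, Z[1]=0)=0; Z[15]=0
i=16: min(r-i=1, Z[2]=0)=0; Z[16]=0
i=17: i≥r, start 0; Z[17]=0
i=18: i≥r, start 0; Z[18]=0
i=19: i≥r, start 0; Z[19]=0
i=20: i≥r, start 0; Z[20]=0
i=21: i≥r, start 0; Z[21]=1 grow→box=[21,22)
i=22: i≥r, start 0; Z[22]=1 grow→box=[22,23)
i=23: i≥r, start 0; Z[23]=1 grow→box=[23,24)
i=24: i≥r, start 0; Z[24]=0
i=25: i≥r, start 0; Z[25]=0
i=26: i≥r, start 0; Z[26]=4 grow→box=[26,30)
i=27: min(r-i=3, Z[1]=0)=0; Z[27]=0
i=28: min(r-i=2, Z[2]=0)=0; Z[28]=0
i=29: min(r-i=1, Z[3]=0)=0; Z[29]=0
i=30: i≥r, start 0; Z[30]=2 grow→box=[30,32)
i=31: min(r-i=1, Z[1]=0)=0; Z[31]=0
i=32: i≥r, start 0; Z[32]=0
i=33: i≥r, start 0; Z[33]=0
i=34: i≥r, start 0; Z[34]=0

[35, 0, 0, 0, 0, 0, 0, 0, 0, 0, 3, 0, 0, 1, 3, 0, 0, 0, 0, 0, 0, 1, 1, 1, 0, 0, 4, 0, 0, 0, 2, 0, 0, 0, 0]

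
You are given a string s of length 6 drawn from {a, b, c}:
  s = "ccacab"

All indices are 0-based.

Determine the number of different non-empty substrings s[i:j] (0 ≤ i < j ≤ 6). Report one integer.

rank | idx | suffix
   0 |   4 | ab
   1 |   2 | acab
   2 |   5 | b
   3 |   3 | cab
   4 |   1 | cacab
   5 |   0 | ccacab

SA = [4, 2, 5, 3, 1, 0]
[i] adj suffixes → lcp
  [1] 4/2 → 1 ('a')
  [2] 2/5 → 0 ('')
  [3] 5/3 → 0 ('')
  [4] 3/1 → 2 ('ca')
  [5] 1/0 → 1 ('c')

n(n+1)/2 = 6·7/2 = 21
Σ LCP = 0 + 1 + 0 + 0 + 2 + 1 = 4
distinct = 21 − 4 = 17

17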